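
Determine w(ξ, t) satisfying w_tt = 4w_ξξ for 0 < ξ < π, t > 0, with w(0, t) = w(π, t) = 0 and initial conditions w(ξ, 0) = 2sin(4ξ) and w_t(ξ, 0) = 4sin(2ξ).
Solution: Using separation of variables w = X(ξ)T(t):
Eigenfunctions: sin(nξ), n = 1, 2, 3, ...
General solution: w(ξ, t) = Σ [A_n cos(2n t) + B_n sin(2n t)] sin(nξ)
From w(ξ,0) = 2sin(4ξ): A_4=2. From w_t(ξ,0) = 4sin(2ξ), using w_t(ξ,0) = Σ ω_n B_n sin(nξ) with ω_n = 2n: B_2 = 4/4 = 1.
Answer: w(ξ, t) = sin(4t)sin(2ξ) + 2sin(4ξ)cos(8t)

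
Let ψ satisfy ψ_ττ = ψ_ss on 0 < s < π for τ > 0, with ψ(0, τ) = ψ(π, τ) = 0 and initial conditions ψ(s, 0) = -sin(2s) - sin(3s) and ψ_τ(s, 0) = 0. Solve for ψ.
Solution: Separating variables: ψ = Σ [A_n cos(ω_n τ) + B_n sin(ω_n τ)] sin(ns), ω_n = n. From ICs: A_2=-1, A_3=-1.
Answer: ψ(s, τ) = -sin(2s)cos(2τ) - sin(3s)cos(3τ)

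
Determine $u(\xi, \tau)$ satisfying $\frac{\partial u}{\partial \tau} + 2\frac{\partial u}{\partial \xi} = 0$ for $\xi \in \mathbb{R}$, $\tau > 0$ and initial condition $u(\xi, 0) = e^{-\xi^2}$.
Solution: By method of characteristics (waves move right with speed 2):
Along characteristics $\xi - 2\tau =$ const, $u$ is constant, so $u(\xi,\tau) = f(\xi - 2\tau)$ with $f = u( \cdot , 0)$.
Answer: $u(\xi, \tau) = e^{-(-2 \tau + \xi)^2}$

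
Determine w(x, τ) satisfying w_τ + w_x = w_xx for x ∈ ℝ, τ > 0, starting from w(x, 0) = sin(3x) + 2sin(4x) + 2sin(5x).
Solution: Change to a moving frame: let η = x - τ, σ = τ and write w(x,τ) = u(η,σ).
By the chain rule w_τ = u_σ - u_η, w_x = u_η, w_xx = u_ηη.
Then w_τ + w_x = u_σ: the advection term cancels and the PDE becomes the heat equation u_σ = u_ηη on η ∈ ℝ.
Initial data: u(η,0) = w(η,0) = sin(3η) + 2sin(4η) + 2sin(5η).
On η ∈ ℝ each mode satisfies (sin(nη))″ = -n² sin(nη), so exp(-n²σ) sin(nη) solves the heat equation; by superposition u(η,σ) = Σ c_n exp(-n²σ) sin(nη).
Reading off the coefficients: c_3=1, c_4=2, c_5=2, so u(η,σ) = exp(-9σ)sin(3η) + 2exp(-16σ)sin(4η) + 2exp(-25σ)sin(5η).
Substituting back η = x - τ, σ = τ: w(x,τ) = u(x - τ, τ).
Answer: w(x, τ) = exp(-9τ)sin(3x - 3τ) + 2exp(-16τ)sin(4x - 4τ) + 2exp(-25τ)sin(5x - 5τ)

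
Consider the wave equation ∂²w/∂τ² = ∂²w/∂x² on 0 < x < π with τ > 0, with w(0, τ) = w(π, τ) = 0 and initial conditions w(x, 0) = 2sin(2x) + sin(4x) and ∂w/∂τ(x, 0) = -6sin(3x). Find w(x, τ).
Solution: Separating variables: w = Σ [A_n cos(ω_n τ) + B_n sin(ω_n τ)] sin(nx), ω_n = n. From ICs (B_n = velocity coefficient / ω_n): A_2=2, A_4=1, B_3=-2.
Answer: w(x, τ) = 2sin(2x)cos(2τ) - 2sin(3x)sin(3τ) + sin(4x)cos(4τ)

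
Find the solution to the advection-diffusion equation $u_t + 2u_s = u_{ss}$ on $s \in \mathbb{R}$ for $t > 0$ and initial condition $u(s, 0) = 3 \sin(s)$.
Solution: Moving frame: $\eta = s - 2t$, $\sigma = t$, $u = w(\eta,\sigma)$, so $u_t = w_{\sigma} - 2w_{\eta}$ and $u_{ss} = w_{\eta\eta}$.
Hence $u_t + 2u_s = w_{\sigma}$ and the PDE becomes the heat equation $w_{\sigma} = w_{\eta\eta}$ on $\eta \in \mathbb{R}$.
Initial data: $w(\eta,0) = u(\eta,0) = 3 \sin(\eta)$. Each mode $\sin(n\eta)$ decays as $e^{-n^2\sigma}$ on $\mathbb{R}$, so $w(\eta,\sigma) = \sum c_n e^{-n^2\sigma} \sin(n\eta)$ with $c_1=3$: $w(\eta,\sigma) = 3 e^{-\sigma} \sin(\eta)$.
Substituting back: $u(s,t) = w(s - 2t, t)$.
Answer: $u(s, t) = 3 e^{-t} \sin(s - 2 t)$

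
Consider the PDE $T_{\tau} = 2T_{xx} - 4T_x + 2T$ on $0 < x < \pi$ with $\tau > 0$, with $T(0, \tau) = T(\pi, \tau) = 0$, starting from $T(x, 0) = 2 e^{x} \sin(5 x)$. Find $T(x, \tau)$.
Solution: Substitute $T = e^{x}u$.
Then $T_x = e^{x}(u_x + u)$, $T_{xx} = e^{x}(u_{xx} + 2u_x + u)$, $T_{\tau} = e^{x}u_{\tau}$; substituting and dividing by $e^{x}$, the lower-order terms cancel: $u_{\tau} = 2u_{xx}$ (standard heat equation).
Data for $u$: $u(x,0) = e^{-x}T(x,0) = 2 \sin(5 x)$. The boundary conditions carry over: $u(0,\tau) = u(\pi,\tau) = 0$.
Separating variables: $u = \sum c_n e^{-2n^2\tau} \sin(nx)$. From $u(x,0) = 2 \sin(5 x)$: $c_5=2$.
So $u(x,\tau) = 2 e^{-50 \tau} \sin(5 x)$, and $T(x,\tau) = e^{x}u(x,\tau)$.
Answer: $T(x, \tau) = 2 e^{-50 \tau} e^{x} \sin(5 x)$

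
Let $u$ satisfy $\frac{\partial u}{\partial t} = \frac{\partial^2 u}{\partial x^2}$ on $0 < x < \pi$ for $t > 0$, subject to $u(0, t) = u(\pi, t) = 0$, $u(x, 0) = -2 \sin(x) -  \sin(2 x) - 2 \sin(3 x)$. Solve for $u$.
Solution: Using separation of variables $u = X(x)T(t)$:
Eigenfunctions: $\sin(nx)$, $n = 1, 2, 3, \ldots$
General solution: $u(x, t) = \sum c_n \sin(nx) e^{-n^2 t}$
Matching $u(x,0) = -2 \sin(x) - \sin(2 x) - 2 \sin(3 x)$ term by term: $c_1=-2, c_2=-1, c_3=-2$.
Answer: $u(x, t) = -2 e^{-t} \sin(x) -  e^{-4 t} \sin(2 x) - 2 e^{-9 t} \sin(3 x)$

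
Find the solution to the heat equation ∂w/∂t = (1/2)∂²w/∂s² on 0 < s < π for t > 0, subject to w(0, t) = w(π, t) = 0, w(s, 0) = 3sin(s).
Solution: Separating variables: w = Σ c_n exp(-n²t/2) sin(ns). From w(s,0) = 3sin(s): c_1=3.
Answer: w(s, t) = 3exp(-t/2)sin(s)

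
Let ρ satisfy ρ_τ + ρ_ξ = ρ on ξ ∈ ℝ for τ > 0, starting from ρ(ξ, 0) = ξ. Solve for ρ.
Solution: Substitute ρ = exp(τ)u, i.e. u = exp(-τ)ρ.
By the product rule, ρ_τ = exp(τ)(u_τ + u), ρ_ξ = exp(τ)u_ξ.
Substituting into the PDE and dividing by exp(τ): u_τ + u + u_ξ = u.
The lower-order terms cancel, leaving the standard advection equation u_τ + u_ξ = 0.
Initial data for u: u(ξ,0) = ρ(ξ,0) = ξ.
Solve for u:
  By method of characteristics (waves move right with speed 1):
  Along characteristics ξ - τ = const, u is constant, so u(ξ,τ) = f(ξ - τ) with f = u(·, 0).
Hence u(ξ,τ) = ξ - τ.
Transform back: ρ(ξ,τ) = exp(τ)u(ξ,τ).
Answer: ρ(ξ, τ) = ξexp(τ) - τexp(τ)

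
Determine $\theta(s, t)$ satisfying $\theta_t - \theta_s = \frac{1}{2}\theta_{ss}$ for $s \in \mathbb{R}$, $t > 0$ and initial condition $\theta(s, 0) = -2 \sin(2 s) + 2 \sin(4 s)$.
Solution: Change to a moving frame: let $\eta = s + t$, $\sigma = t$ and write $\theta(s,t) = u(\eta,\sigma)$.
By the chain rule $\theta_t = u_{\sigma} + u_{\eta}$, $\theta_s = u_{\eta}$, $\theta_{ss} = u_{\eta\eta}$.
Then $\theta_t - \theta_s = u_{\sigma}$: the advection term cancels and the PDE becomes the heat equation $u_{\sigma} = \frac{1}{2}u_{\eta\eta}$ on $\eta \in \mathbb{R}$.
Initial data: $u(\eta,0) = \theta(\eta,0) = -2 \sin(2 \eta) + 2 \sin(4 \eta)$.
On $\eta \in \mathbb{R}$ each mode satisfies $(\sin(n\eta))'' = -n^2 \sin(n\eta)$, so $e^{-n^2\sigma/2} \sin(n\eta)$ solves the heat equation; by superposition $u(\eta,\sigma) = \sum c_n e^{-n^2\sigma/2} \sin(n\eta)$.
Reading off the coefficients: $c_2=-2, c_4=2$, so $u(\eta,\sigma) = -2 e^{-2 \sigma} \sin(2 \eta) + 2 e^{-8 \sigma} \sin(4 \eta)$.
Substituting back $\eta = s + t$, $\sigma = t$: $\theta(s,t) = u(s + t, t)$.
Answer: $\theta(s, t) = -2 e^{-2 t} \sin(2 s + 2 t) + 2 e^{-8 t} \sin(4 s + 4 t)$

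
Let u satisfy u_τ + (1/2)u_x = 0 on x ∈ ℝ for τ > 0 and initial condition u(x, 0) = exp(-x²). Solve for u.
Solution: By characteristics (dx/dτ = 1/2), u(x,τ) = f(x - (1/2)τ) with f = u(·, 0).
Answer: u(x, τ) = exp(-(x - τ/2)²)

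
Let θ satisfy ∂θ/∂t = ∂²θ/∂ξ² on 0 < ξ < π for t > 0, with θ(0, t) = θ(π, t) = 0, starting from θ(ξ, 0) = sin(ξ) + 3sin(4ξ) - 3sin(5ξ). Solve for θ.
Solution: Using separation of variables θ = X(ξ)G(t):
Eigenfunctions: sin(nξ), n = 1, 2, 3, ...
General solution: θ(ξ, t) = Σ c_n sin(nξ) exp(-n² t)
Matching θ(ξ,0) = sin(ξ) + 3sin(4ξ) - 3sin(5ξ) term by term: c_1=1, c_4=3, c_5=-3.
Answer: θ(ξ, t) = exp(-t)sin(ξ) + 3exp(-16t)sin(4ξ) - 3exp(-25t)sin(5ξ)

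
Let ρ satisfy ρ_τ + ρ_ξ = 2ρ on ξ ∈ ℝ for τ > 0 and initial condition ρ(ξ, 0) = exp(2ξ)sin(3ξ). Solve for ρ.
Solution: Substitute ρ = exp(2ξ)u.
Then ρ_ξ = exp(2ξ)(u_ξ + 2u), ρ_τ = exp(2ξ)u_τ; substituting and dividing by exp(2ξ), the lower-order terms cancel: u_τ + u_ξ = 0 (standard advection equation).
Data for u: u(ξ,0) = exp(-2ξ)ρ(ξ,0) = sin(3ξ).
By characteristics (dξ/dτ = 1), u(ξ,τ) = f(ξ - τ) with f = u(·, 0).
So u(ξ,τ) = sin(3ξ - 3τ), and ρ(ξ,τ) = exp(2ξ)u(ξ,τ).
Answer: ρ(ξ, τ) = exp(2ξ)sin(3ξ - 3τ)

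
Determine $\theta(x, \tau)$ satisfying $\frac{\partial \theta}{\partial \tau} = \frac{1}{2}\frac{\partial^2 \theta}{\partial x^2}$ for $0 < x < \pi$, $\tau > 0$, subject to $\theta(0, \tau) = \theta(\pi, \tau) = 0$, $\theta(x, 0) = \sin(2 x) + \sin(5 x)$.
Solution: Using separation of variables $\theta = X(x)G(\tau)$:
Eigenfunctions: $\sin(nx)$, $n = 1, 2, 3, \ldots$
General solution: $\theta(x, \tau) = \sum c_n \sin(nx) e^{-n^2 \tau/2}$
Matching $\theta(x,0) = \sin(2 x) + \sin(5 x)$ term by term: $c_2=1, c_5=1$.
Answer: $\theta(x, \tau) = e^{-2 \tau} \sin(2 x) + e^{-25 \tau/2} \sin(5 x)$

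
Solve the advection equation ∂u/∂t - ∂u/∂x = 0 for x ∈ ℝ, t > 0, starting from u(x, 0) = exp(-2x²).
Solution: By characteristics (dx/dt = -1), u(x,t) = f(x + t) with f = u(·, 0).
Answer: u(x, t) = exp(-2(t + x)²)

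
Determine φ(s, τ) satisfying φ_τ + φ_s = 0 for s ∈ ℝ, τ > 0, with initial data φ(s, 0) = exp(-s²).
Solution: By characteristics (ds/dτ = 1), φ(s,τ) = f(s - τ) with f = φ(·, 0).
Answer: φ(s, τ) = exp(-(s - τ)²)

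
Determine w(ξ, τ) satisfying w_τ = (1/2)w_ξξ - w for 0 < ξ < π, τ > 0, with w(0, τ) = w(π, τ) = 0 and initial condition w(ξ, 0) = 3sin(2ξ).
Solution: Substitute w = exp(-τ)u, i.e. u = exp(τ)w.
By the product rule, w_τ = exp(-τ)(u_τ - u), w_ξξ = exp(-τ)u_ξξ.
Substituting into the PDE and dividing by exp(-τ): u_τ - u = (1/2)u_ξξ - u.
The lower-order terms cancel, leaving the standard heat equation u_τ = (1/2)u_ξξ.
Initial data for u: u(ξ,0) = w(ξ,0) = 3sin(2ξ). The boundary conditions carry over: u(0,τ) = u(π,τ) = 0.
Solve for u:
  Using separation of variables u = X(ξ)T(τ):
  Eigenfunctions: sin(nξ), n = 1, 2, 3, ...
  General solution: u(ξ, τ) = Σ c_n sin(nξ) exp(-n² τ/2)
  Matching u(ξ,0) = 3sin(2ξ) term by term: c_2=3.
Hence u(ξ,τ) = 3exp(-2τ)sin(2ξ).
Transform back: w(ξ,τ) = exp(-τ)u(ξ,τ).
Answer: w(ξ, τ) = 3exp(-3τ)sin(2ξ)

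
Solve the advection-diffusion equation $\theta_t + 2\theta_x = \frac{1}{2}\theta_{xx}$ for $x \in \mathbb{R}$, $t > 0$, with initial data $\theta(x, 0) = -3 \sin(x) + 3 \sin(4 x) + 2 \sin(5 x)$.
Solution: Moving frame: $\eta = x - 2t$, $\sigma = t$, $\theta = u(\eta,\sigma)$, so $\theta_t = u_{\sigma} - 2u_{\eta}$ and $\theta_{xx} = u_{\eta\eta}$.
Hence $\theta_t + 2\theta_x = u_{\sigma}$ and the PDE becomes the heat equation $u_{\sigma} = \frac{1}{2}u_{\eta\eta}$ on $\eta \in \mathbb{R}$.
Initial data: $u(\eta,0) = \theta(\eta,0) = -3 \sin(\eta) + 3 \sin(4 \eta) + 2 \sin(5 \eta)$. Each mode $\sin(n\eta)$ decays as $e^{-n^2\sigma/2}$ on $\mathbb{R}$, so $u(\eta,\sigma) = \sum c_n e^{-n^2\sigma/2} \sin(n\eta)$ with $c_1=-3, c_4=3, c_5=2$: $u(\eta,\sigma) = 3 e^{-8 \sigma} \sin(4 \eta) - 3 e^{-\sigma/2} \sin(\eta) + 2 e^{-25 \sigma/2} \sin(5 \eta)$.
Substituting back: $\theta(x,t) = u(x - 2t, t)$.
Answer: $\theta(x, t) = -3 e^{-8 t} \sin(8 t - 4 x) + 3 e^{-t/2} \sin(2 t - x) - 2 e^{-25 t/2} \sin(10 t - 5 x)$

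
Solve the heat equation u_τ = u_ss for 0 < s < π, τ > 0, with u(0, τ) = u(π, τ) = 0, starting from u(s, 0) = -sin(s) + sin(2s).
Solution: Separating variables: u = Σ c_n exp(-n²τ) sin(ns). From u(s,0) = -sin(s) + sin(2s): c_1=-1, c_2=1.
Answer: u(s, τ) = -exp(-τ)sin(s) + exp(-4τ)sin(2s)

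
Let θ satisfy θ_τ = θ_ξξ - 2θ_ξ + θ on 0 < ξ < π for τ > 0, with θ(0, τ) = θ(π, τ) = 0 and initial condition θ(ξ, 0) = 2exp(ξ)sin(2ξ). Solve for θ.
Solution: Substitute θ = exp(ξ)u.
Then θ_ξ = exp(ξ)(u_ξ + u), θ_ξξ = exp(ξ)(u_ξξ + 2u_ξ + u), θ_τ = exp(ξ)u_τ; substituting and dividing by exp(ξ), the lower-order terms cancel: u_τ = u_ξξ (standard heat equation).
Data for u: u(ξ,0) = exp(-ξ)θ(ξ,0) = 2sin(2ξ). The boundary conditions carry over: u(0,τ) = u(π,τ) = 0.
Separating variables: u = Σ c_n exp(-n²τ) sin(nξ). From u(ξ,0) = 2sin(2ξ): c_2=2.
So u(ξ,τ) = 2exp(-4τ)sin(2ξ), and θ(ξ,τ) = exp(ξ)u(ξ,τ).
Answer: θ(ξ, τ) = 2exp(ξ)exp(-4τ)sin(2ξ)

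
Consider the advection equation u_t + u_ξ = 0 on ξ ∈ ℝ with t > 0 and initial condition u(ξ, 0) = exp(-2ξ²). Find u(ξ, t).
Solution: By method of characteristics (waves move right with speed 1):
Along characteristics ξ - t = const, u is constant, so u(ξ,t) = f(ξ - t) with f = u(·, 0).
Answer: u(ξ, t) = exp(-2(-t + ξ)²)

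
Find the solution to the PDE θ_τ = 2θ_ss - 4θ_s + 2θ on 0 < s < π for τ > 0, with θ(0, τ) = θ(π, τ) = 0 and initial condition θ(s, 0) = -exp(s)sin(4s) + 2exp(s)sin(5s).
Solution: Substitute θ = exp(s)u, i.e. u = exp(-s)θ.
By the product rule, θ_s = exp(s)(u_s + u), θ_ss = exp(s)(u_ss + 2u_s + u), θ_τ = exp(s)u_τ.
Substituting into the PDE and dividing by exp(s): u_τ = 2(u_ss + 2u_s + u) - 4(u_s + u) + 2u.
The lower-order terms cancel, leaving the standard heat equation u_τ = 2u_ss.
Initial data for u: u(s,0) = exp(-s)θ(s,0) = -sin(4s) + 2sin(5s). The boundary conditions carry over: u(0,τ) = u(π,τ) = 0.
Solve for u:
  Using separation of variables u = X(s)G(τ):
  Eigenfunctions: sin(ns), n = 1, 2, 3, ...
  General solution: u(s, τ) = Σ c_n sin(ns) exp(-2n² τ)
  Matching u(s,0) = -sin(4s) + 2sin(5s) term by term: c_4=-1, c_5=2.
Hence u(s,τ) = -exp(-32τ)sin(4s) + 2exp(-50τ)sin(5s).
Transform back: θ(s,τ) = exp(s)u(s,τ).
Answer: θ(s, τ) = -exp(s)exp(-32τ)sin(4s) + 2exp(s)exp(-50τ)sin(5s)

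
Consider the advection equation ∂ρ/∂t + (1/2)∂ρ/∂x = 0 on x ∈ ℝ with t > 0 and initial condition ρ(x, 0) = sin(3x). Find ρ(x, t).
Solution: By characteristics (dx/dt = 1/2), ρ(x,t) = f(x - (1/2)t) with f = ρ(·, 0).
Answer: ρ(x, t) = -sin(3t/2 - 3x)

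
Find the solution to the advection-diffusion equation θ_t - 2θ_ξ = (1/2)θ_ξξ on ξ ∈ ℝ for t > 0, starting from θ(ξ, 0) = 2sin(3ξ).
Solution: Change to a moving frame: let η = ξ + 2t, σ = t and write θ(ξ,t) = u(η,σ).
By the chain rule θ_t = u_σ + 2u_η, θ_ξ = u_η, θ_ξξ = u_ηη.
Then θ_t - 2θ_ξ = u_σ: the advection term cancels and the PDE becomes the heat equation u_σ = (1/2)u_ηη on η ∈ ℝ.
Initial data: u(η,0) = θ(η,0) = 2sin(3η).
On η ∈ ℝ each mode satisfies (sin(nη))″ = -n² sin(nη), so exp(-n²σ/2) sin(nη) solves the heat equation; by superposition u(η,σ) = Σ c_n exp(-n²σ/2) sin(nη).
Reading off the coefficients: c_3=2, so u(η,σ) = 2exp(-9σ/2)sin(3η).
Substituting back η = ξ + 2t, σ = t: θ(ξ,t) = u(ξ + 2t, t).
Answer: θ(ξ, t) = 2exp(-9t/2)sin(6t + 3ξ)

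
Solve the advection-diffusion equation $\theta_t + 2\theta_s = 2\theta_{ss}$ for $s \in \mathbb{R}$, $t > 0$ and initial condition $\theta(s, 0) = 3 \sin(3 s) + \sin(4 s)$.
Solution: Moving frame: $\eta = s - 2t$, $\sigma = t$, $\theta = u(\eta,\sigma)$, so $\theta_t = u_{\sigma} - 2u_{\eta}$ and $\theta_{ss} = u_{\eta\eta}$.
Hence $\theta_t + 2\theta_s = u_{\sigma}$ and the PDE becomes the heat equation $u_{\sigma} = 2u_{\eta\eta}$ on $\eta \in \mathbb{R}$.
Initial data: $u(\eta,0) = \theta(\eta,0) = 3 \sin(3 \eta) + \sin(4 \eta)$. Each mode $\sin(n\eta)$ decays as $e^{-2n^2\sigma}$ on $\mathbb{R}$, so $u(\eta,\sigma) = \sum c_n e^{-2n^2\sigma} \sin(n\eta)$ with $c_3=3, c_4=1$: $u(\eta,\sigma) = 3 e^{-18 \sigma} \sin(3 \eta) + e^{-32 \sigma} \sin(4 \eta)$.
Substituting back: $\theta(s,t) = u(s - 2t, t)$.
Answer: $\theta(s, t) = 3 e^{-18 t} \sin(3 s - 6 t) + e^{-32 t} \sin(4 s - 8 t)$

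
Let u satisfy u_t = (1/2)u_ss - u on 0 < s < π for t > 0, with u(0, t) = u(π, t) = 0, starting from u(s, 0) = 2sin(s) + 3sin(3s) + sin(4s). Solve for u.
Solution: Substitute u = exp(-t)w.
Then u_t = exp(-t)(w_t - w), u_ss = exp(-t)w_ss; substituting and dividing by exp(-t), the lower-order terms cancel: w_t = (1/2)w_ss (standard heat equation).
Data for w: w(s,0) = u(s,0) = 2sin(s) + 3sin(3s) + sin(4s). The boundary conditions carry over: w(0,t) = w(π,t) = 0.
Separating variables: w = Σ c_n exp(-n²t/2) sin(ns). From w(s,0) = 2sin(s) + 3sin(3s) + sin(4s): c_1=2, c_3=3, c_4=1.
So w(s,t) = exp(-8t)sin(4s) + 2exp(-t/2)sin(s) + 3exp(-9t/2)sin(3s), and u(s,t) = exp(-t)w(s,t).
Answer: u(s, t) = exp(-9t)sin(4s) + 2exp(-3t/2)sin(s) + 3exp(-11t/2)sin(3s)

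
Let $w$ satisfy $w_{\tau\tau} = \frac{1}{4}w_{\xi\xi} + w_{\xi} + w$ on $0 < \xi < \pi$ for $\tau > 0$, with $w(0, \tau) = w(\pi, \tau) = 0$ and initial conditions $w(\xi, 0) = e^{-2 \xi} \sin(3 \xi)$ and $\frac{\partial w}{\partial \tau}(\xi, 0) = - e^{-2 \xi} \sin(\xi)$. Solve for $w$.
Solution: Substitute $w = e^{-2\xi}u$, i.e. $u = e^{2\xi}w$.
By the product rule, $w_{\xi} = e^{-2\xi}(u_{\xi} - 2u)$, $w_{\xi\xi} = e^{-2\xi}(u_{\xi\xi} - 4u_{\xi} + 4u)$, $w_{\tau\tau} = e^{-2\xi}u_{\tau\tau}$.
Substituting into the PDE and dividing by $e^{-2\xi}$: $u_{\tau\tau} = \frac{1}{4}(u_{\xi\xi} - 4u_{\xi} + 4u) + (u_{\xi} - 2u) + u$.
The lower-order terms cancel, leaving the standard wave equation $u_{\tau\tau} = \frac{1}{4}u_{\xi\xi}$.
Initial data for $u$: $u(\xi,0) = e^{2\xi}w(\xi,0) = \sin(3 \xi)$; $u_{\tau}(\xi,0) = e^{2\xi}w_{\tau}(\xi,0) = - \sin(\xi)$. The boundary conditions carry over: $u(0,\tau) = u(\pi,\tau) = 0$.
Solve for $u$:
  Using separation of variables $u = X(\xi)T(\tau)$:
  Eigenfunctions: $\sin(n\xi)$, $n = 1, 2, 3, \ldots$
  General solution: $u(\xi, \tau) = \sum [A_n \cos(n \tau/2) + B_n \sin(n \tau/2)] \sin(n\xi)$
  From $u(\xi,0) = \sin(3 \xi)$: $A_3=1$. From $u_{\tau}(\xi,0) = - \sin(\xi)$, using $u_{\tau}(\xi,0) = \sum \omega_n B_n \sin(n\xi)$ with $\omega_n = n/2$: $B_1 = (-1)/(1/2) = -2$.
Hence $u(\xi,\tau) = -2 \sin(\xi) \sin(\tau/2) + \sin(3 \xi) \cos(3 \tau/2)$.
Transform back: $w(\xi,\tau) = e^{-2\xi}u(\xi,\tau)$.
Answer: $w(\xi, \tau) = -2 e^{-2 \xi} \sin(\tau/2) \sin(\xi) + e^{-2 \xi} \sin(3 \xi) \cos(3 \tau/2)$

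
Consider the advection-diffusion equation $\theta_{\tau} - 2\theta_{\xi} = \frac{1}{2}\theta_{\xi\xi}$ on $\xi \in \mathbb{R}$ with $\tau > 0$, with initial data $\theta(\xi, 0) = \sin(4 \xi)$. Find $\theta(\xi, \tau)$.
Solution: Moving frame: $\eta = \xi + 2\tau$, $\sigma = \tau$, $\theta = u(\eta,\sigma)$, so $\theta_{\tau} = u_{\sigma} + 2u_{\eta}$ and $\theta_{\xi\xi} = u_{\eta\eta}$.
Hence $\theta_{\tau} - 2\theta_{\xi} = u_{\sigma}$ and the PDE becomes the heat equation $u_{\sigma} = \frac{1}{2}u_{\eta\eta}$ on $\eta \in \mathbb{R}$.
Initial data: $u(\eta,0) = \theta(\eta,0) = \sin(4 \eta)$. Each mode $\sin(n\eta)$ decays as $e^{-n^2\sigma/2}$ on $\mathbb{R}$, so $u(\eta,\sigma) = \sum c_n e^{-n^2\sigma/2} \sin(n\eta)$ with $c_4=1$: $u(\eta,\sigma) = e^{-8 \sigma} \sin(4 \eta)$.
Substituting back: $\theta(\xi,\tau) = u(\xi + 2\tau, \tau)$.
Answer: $\theta(\xi, \tau) = e^{-8 \tau} \sin(8 \tau + 4 \xi)$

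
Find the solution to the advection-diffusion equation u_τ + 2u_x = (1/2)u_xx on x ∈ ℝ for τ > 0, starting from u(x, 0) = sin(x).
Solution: Change to a moving frame: let η = x - 2τ, σ = τ and write u(x,τ) = w(η,σ).
By the chain rule u_τ = w_σ - 2w_η, u_x = w_η, u_xx = w_ηη.
Then u_τ + 2u_x = w_σ: the advection term cancels and the PDE becomes the heat equation w_σ = (1/2)w_ηη on η ∈ ℝ.
Initial data: w(η,0) = u(η,0) = sin(η).
On η ∈ ℝ each mode satisfies (sin(nη))″ = -n² sin(nη), so exp(-n²σ/2) sin(nη) solves the heat equation; by superposition w(η,σ) = Σ c_n exp(-n²σ/2) sin(nη).
Reading off the coefficients: c_1=1, so w(η,σ) = exp(-σ/2)sin(η).
Substituting back η = x - 2τ, σ = τ: u(x,τ) = w(x - 2τ, τ).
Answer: u(x, τ) = exp(-τ/2)sin(x - 2τ)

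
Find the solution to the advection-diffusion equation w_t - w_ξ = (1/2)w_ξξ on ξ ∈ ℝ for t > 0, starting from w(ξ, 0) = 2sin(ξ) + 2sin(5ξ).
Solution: Moving frame: η = ξ + t, σ = t, w = u(η,σ), so w_t = u_σ + u_η and w_ξξ = u_ηη.
Hence w_t - w_ξ = u_σ and the PDE becomes the heat equation u_σ = (1/2)u_ηη on η ∈ ℝ.
Initial data: u(η,0) = w(η,0) = 2sin(η) + 2sin(5η). Each mode sin(nη) decays as exp(-n²σ/2) on ℝ, so u(η,σ) = Σ c_n exp(-n²σ/2) sin(nη) with c_1=2, c_5=2: u(η,σ) = 2exp(-σ/2)sin(η) + 2exp(-25σ/2)sin(5η).
Substituting back: w(ξ,t) = u(ξ + t, t).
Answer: w(ξ, t) = 2exp(-t/2)sin(t + ξ) + 2exp(-25t/2)sin(5t + 5ξ)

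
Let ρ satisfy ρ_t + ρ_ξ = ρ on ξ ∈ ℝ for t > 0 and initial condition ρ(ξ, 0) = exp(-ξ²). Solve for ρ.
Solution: Substitute ρ = exp(t)u, i.e. u = exp(-t)ρ.
By the product rule, ρ_t = exp(t)(u_t + u), ρ_ξ = exp(t)u_ξ.
Substituting into the PDE and dividing by exp(t): u_t + u + u_ξ = u.
The lower-order terms cancel, leaving the standard advection equation u_t + u_ξ = 0.
Initial data for u: u(ξ,0) = ρ(ξ,0) = exp(-ξ²).
Solve for u:
  By method of characteristics (waves move right with speed 1):
  Along characteristics ξ - t = const, u is constant, so u(ξ,t) = f(ξ - t) with f = u(·, 0).
Hence u(ξ,t) = exp(-(-t + ξ)²).
Transform back: ρ(ξ,t) = exp(t)u(ξ,t).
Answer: ρ(ξ, t) = exp(t)exp(-(-t + ξ)²)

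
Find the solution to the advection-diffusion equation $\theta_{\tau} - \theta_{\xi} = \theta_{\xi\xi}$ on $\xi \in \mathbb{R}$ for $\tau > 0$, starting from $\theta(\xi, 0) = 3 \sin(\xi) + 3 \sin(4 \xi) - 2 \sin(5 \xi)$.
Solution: Moving frame: $\eta = \xi + \tau$, $\sigma = \tau$, $\theta = u(\eta,\sigma)$, so $\theta_{\tau} = u_{\sigma} + u_{\eta}$ and $\theta_{\xi\xi} = u_{\eta\eta}$.
Hence $\theta_{\tau} - \theta_{\xi} = u_{\sigma}$ and the PDE becomes the heat equation $u_{\sigma} = u_{\eta\eta}$ on $\eta \in \mathbb{R}$.
Initial data: $u(\eta,0) = \theta(\eta,0) = 3 \sin(\eta) + 3 \sin(4 \eta) - 2 \sin(5 \eta)$. Each mode $\sin(n\eta)$ decays as $e^{-n^2\sigma}$ on $\mathbb{R}$, so $u(\eta,\sigma) = \sum c_n e^{-n^2\sigma} \sin(n\eta)$ with $c_1=3, c_4=3, c_5=-2$: $u(\eta,\sigma) = 3 e^{-\sigma} \sin(\eta) + 3 e^{-16 \sigma} \sin(4 \eta) - 2 e^{-25 \sigma} \sin(5 \eta)$.
Substituting back: $\theta(\xi,\tau) = u(\xi + \tau, \tau)$.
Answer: $\theta(\xi, \tau) = 3 e^{-\tau} \sin(\tau + \xi) + 3 e^{-16 \tau} \sin(4 \tau + 4 \xi) - 2 e^{-25 \tau} \sin(5 \tau + 5 \xi)$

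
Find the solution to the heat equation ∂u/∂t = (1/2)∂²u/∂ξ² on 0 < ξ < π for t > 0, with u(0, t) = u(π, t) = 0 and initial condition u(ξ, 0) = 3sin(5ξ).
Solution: Separating variables: u = Σ c_n exp(-n²t/2) sin(nξ). From u(ξ,0) = 3sin(5ξ): c_5=3.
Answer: u(ξ, t) = 3exp(-25t/2)sin(5ξ)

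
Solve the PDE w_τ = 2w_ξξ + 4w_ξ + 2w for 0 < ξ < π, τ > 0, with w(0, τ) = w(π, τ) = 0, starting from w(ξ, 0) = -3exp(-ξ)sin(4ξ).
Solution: Substitute w = exp(-ξ)u.
Then w_ξ = exp(-ξ)(u_ξ - u), w_ξξ = exp(-ξ)(u_ξξ - 2u_ξ + u), w_τ = exp(-ξ)u_τ; substituting and dividing by exp(-ξ), the lower-order terms cancel: u_τ = 2u_ξξ (standard heat equation).
Data for u: u(ξ,0) = exp(ξ)w(ξ,0) = -3sin(4ξ). The boundary conditions carry over: u(0,τ) = u(π,τ) = 0.
Separating variables: u = Σ c_n exp(-2n²τ) sin(nξ). From u(ξ,0) = -3sin(4ξ): c_4=-3.
So u(ξ,τ) = -3exp(-32τ)sin(4ξ), and w(ξ,τ) = exp(-ξ)u(ξ,τ).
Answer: w(ξ, τ) = -3exp(-ξ)exp(-32τ)sin(4ξ)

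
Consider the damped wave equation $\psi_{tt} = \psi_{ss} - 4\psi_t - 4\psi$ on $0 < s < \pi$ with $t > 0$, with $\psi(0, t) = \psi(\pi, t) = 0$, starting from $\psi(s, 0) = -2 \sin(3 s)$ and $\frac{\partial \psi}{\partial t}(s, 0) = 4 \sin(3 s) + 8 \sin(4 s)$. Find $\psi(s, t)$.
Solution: Substitute $\psi = e^{-2t}u$.
Then $\psi_t = e^{-2t}(u_t - 2u)$, $\psi_{tt} = e^{-2t}(u_{tt} - 4u_t + 4u)$, $\psi_{ss} = e^{-2t}u_{ss}$; substituting and dividing by $e^{-2t}$, the lower-order terms cancel: $u_{tt} = u_{ss}$ (standard wave equation).
Data for $u$: $u(s,0) = \psi(s,0) = -2 \sin(3 s)$; $u_t(s,0) = \psi_t(s,0) + 2\psi(s,0) = 8 \sin(4 s)$. The boundary conditions carry over: $u(0,t) = u(\pi,t) = 0$.
Separating variables: $u = \sum [A_n \cos(\omega_n t) + B_n \sin(\omega_n t)] \sin(ns)$, $\omega_n = n$. From ICs ($B_n$ = velocity coefficient / $\omega_n$): $A_3=-2, B_4=2$.
So $u(s,t) = -2 \sin(3 s) \cos(3 t) + 2 \sin(4 s) \sin(4 t)$, and $\psi(s,t) = e^{-2t}u(s,t)$.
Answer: $\psi(s, t) = -2 e^{-2 t} \sin(3 s) \cos(3 t) + 2 e^{-2 t} \sin(4 s) \sin(4 t)$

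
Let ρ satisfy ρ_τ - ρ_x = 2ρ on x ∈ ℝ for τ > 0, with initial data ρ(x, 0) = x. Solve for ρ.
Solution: Substitute ρ = exp(2τ)u.
Then ρ_τ = exp(2τ)(u_τ + 2u), ρ_x = exp(2τ)u_x; substituting and dividing by exp(2τ), the lower-order terms cancel: u_τ - u_x = 0 (standard advection equation).
Data for u: u(x,0) = ρ(x,0) = x.
By characteristics (dx/dτ = -1), u(x,τ) = f(x + τ) with f = u(·, 0).
So u(x,τ) = x + τ, and ρ(x,τ) = exp(2τ)u(x,τ).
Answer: ρ(x, τ) = xexp(2τ) + τexp(2τ)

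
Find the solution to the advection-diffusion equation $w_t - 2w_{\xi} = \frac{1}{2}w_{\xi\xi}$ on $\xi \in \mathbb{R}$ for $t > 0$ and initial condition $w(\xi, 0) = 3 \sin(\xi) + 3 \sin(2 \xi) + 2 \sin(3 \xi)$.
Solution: Moving frame: $\eta = \xi + 2t$, $\sigma = t$, $w = u(\eta,\sigma)$, so $w_t = u_{\sigma} + 2u_{\eta}$ and $w_{\xi\xi} = u_{\eta\eta}$.
Hence $w_t - 2w_{\xi} = u_{\sigma}$ and the PDE becomes the heat equation $u_{\sigma} = \frac{1}{2}u_{\eta\eta}$ on $\eta \in \mathbb{R}$.
Initial data: $u(\eta,0) = w(\eta,0) = 3 \sin(\eta) + 3 \sin(2 \eta) + 2 \sin(3 \eta)$. Each mode $\sin(n\eta)$ decays as $e^{-n^2\sigma/2}$ on $\mathbb{R}$, so $u(\eta,\sigma) = \sum c_n e^{-n^2\sigma/2} \sin(n\eta)$ with $c_1=3, c_2=3, c_3=2$: $u(\eta,\sigma) = 3 e^{-2 \sigma} \sin(2 \eta) + 3 e^{-\sigma/2} \sin(\eta) + 2 e^{-9 \sigma/2} \sin(3 \eta)$.
Substituting back: $w(\xi,t) = u(\xi + 2t, t)$.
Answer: $w(\xi, t) = 3 e^{-2 t} \sin(2 \xi + 4 t) + 3 e^{-t/2} \sin(\xi + 2 t) + 2 e^{-9 t/2} \sin(3 \xi + 6 t)$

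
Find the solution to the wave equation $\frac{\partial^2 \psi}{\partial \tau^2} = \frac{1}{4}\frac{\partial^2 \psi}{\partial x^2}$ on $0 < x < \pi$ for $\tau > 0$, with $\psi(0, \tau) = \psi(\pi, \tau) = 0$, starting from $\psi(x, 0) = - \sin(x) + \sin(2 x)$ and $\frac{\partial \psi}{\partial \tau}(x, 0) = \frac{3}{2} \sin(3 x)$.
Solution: Separating variables: $\psi = \sum [A_n \cos(\omega_n \tau) + B_n \sin(\omega_n \tau)] \sin(nx)$, $\omega_n = n/2$. From ICs ($B_n$ = velocity coefficient / $\omega_n$): $A_1=-1, A_2=1, B_3=1$.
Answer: $\psi(x, \tau) = \sin(3 \tau/2) \sin(3 x) -  \sin(x) \cos(\tau/2) + \sin(2 x) \cos(\tau)$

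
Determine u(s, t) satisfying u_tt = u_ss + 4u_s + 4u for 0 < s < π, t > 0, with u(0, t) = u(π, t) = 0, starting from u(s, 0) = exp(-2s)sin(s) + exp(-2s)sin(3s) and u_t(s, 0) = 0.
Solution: Substitute u = exp(-2s)w.
Then u_s = exp(-2s)(w_s - 2w), u_ss = exp(-2s)(w_ss - 4w_s + 4w), u_tt = exp(-2s)w_tt; substituting and dividing by exp(-2s), the lower-order terms cancel: w_tt = w_ss (standard wave equation).
Data for w: w(s,0) = exp(2s)u(s,0) = sin(s) + sin(3s); w_t(s,0) = exp(2s)u_t(s,0) = 0. The boundary conditions carry over: w(0,t) = w(π,t) = 0.
Separating variables: w = Σ [A_n cos(ω_n t) + B_n sin(ω_n t)] sin(ns), ω_n = n. From ICs: A_1=1, A_3=1.
So w(s,t) = sin(s)cos(t) + sin(3s)cos(3t), and u(s,t) = exp(-2s)w(s,t).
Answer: u(s, t) = exp(-2s)sin(s)cos(t) + exp(-2s)sin(3s)cos(3t)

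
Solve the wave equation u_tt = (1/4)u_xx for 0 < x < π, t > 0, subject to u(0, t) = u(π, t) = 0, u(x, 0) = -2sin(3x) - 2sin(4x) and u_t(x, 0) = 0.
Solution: Using separation of variables u = X(x)T(t):
Eigenfunctions: sin(nx), n = 1, 2, 3, ...
General solution: u(x, t) = Σ [A_n cos(n t/2) + B_n sin(n t/2)] sin(nx)
From u(x,0) = -2sin(3x) - 2sin(4x): A_3=-2, A_4=-2. From u_t(x,0) = 0: all B_n = 0.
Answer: u(x, t) = -2sin(3x)cos(3t/2) - 2sin(4x)cos(2t)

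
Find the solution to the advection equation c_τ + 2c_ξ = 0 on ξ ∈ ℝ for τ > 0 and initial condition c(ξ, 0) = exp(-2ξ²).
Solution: By method of characteristics (waves move right with speed 2):
Along characteristics ξ - 2τ = const, c is constant, so c(ξ,τ) = f(ξ - 2τ) with f = c(·, 0).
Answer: c(ξ, τ) = exp(-2(ξ - 2τ)²)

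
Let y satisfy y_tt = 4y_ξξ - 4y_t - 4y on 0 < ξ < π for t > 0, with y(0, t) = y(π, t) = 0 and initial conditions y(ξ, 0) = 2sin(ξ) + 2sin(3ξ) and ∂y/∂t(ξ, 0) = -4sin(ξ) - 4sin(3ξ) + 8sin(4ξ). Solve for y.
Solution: Substitute y = exp(-2t)u, i.e. u = exp(2t)y.
By the product rule, y_t = exp(-2t)(u_t - 2u), y_tt = exp(-2t)(u_tt - 4u_t + 4u), y_ξξ = exp(-2t)u_ξξ.
Substituting into the PDE and dividing by exp(-2t): u_tt - 4u_t + 4u = 4u_ξξ - 4(u_t - 2u) - 4u.
The lower-order terms cancel, leaving the standard wave equation u_tt = 4u_ξξ.
Initial data for u: u(ξ,0) = y(ξ,0) = 2sin(ξ) + 2sin(3ξ); u_t(ξ,0) = y_t(ξ,0) + 2y(ξ,0) = 8sin(4ξ). The boundary conditions carry over: u(0,t) = u(π,t) = 0.
Solve for u:
  Using separation of variables u = X(ξ)T(t):
  Eigenfunctions: sin(nξ), n = 1, 2, 3, ...
  General solution: u(ξ, t) = Σ [A_n cos(2n t) + B_n sin(2n t)] sin(nξ)
  From u(ξ,0) = 2sin(ξ) + 2sin(3ξ): A_1=2, A_3=2. From u_t(ξ,0) = 8sin(4ξ), using u_t(ξ,0) = Σ ω_n B_n sin(nξ) with ω_n = 2n: B_4 = 8/8 = 1.
Hence u(ξ,t) = sin(8t)sin(4ξ) + 2sin(ξ)cos(2t) + 2sin(3ξ)cos(6t).
Transform back: y(ξ,t) = exp(-2t)u(ξ,t).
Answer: y(ξ, t) = exp(-2t)sin(8t)sin(4ξ) + 2exp(-2t)sin(ξ)cos(2t) + 2exp(-2t)sin(3ξ)cos(6t)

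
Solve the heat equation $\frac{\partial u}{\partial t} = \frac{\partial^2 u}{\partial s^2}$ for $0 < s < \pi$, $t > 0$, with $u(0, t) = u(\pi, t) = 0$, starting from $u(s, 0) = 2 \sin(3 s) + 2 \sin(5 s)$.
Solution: Separating variables: $u = \sum c_n e^{-n^2t} \sin(ns)$. From $u(s,0) = 2 \sin(3 s) + 2 \sin(5 s)$: $c_3=2, c_5=2$.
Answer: $u(s, t) = 2 e^{-9 t} \sin(3 s) + 2 e^{-25 t} \sin(5 s)$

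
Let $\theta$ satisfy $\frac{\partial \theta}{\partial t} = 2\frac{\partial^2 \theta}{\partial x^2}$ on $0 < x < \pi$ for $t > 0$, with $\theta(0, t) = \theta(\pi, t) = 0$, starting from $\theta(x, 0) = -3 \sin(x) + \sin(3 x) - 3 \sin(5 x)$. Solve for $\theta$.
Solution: Separating variables: $\theta = \sum c_n e^{-2n^2t} \sin(nx)$. From $\theta(x,0) = -3 \sin(x) + \sin(3 x) - 3 \sin(5 x)$: $c_1=-3, c_3=1, c_5=-3$.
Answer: $\theta(x, t) = -3 e^{-2 t} \sin(x) + e^{-18 t} \sin(3 x) - 3 e^{-50 t} \sin(5 x)$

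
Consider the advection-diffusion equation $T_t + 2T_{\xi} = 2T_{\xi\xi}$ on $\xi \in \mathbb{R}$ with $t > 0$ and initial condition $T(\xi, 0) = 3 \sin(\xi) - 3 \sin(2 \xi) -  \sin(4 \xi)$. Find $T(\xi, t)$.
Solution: Change to a moving frame: let $\eta = \xi - 2t$, $\sigma = t$ and write $T(\xi,t) = u(\eta,\sigma)$.
By the chain rule $T_t = u_{\sigma} - 2u_{\eta}$, $T_{\xi} = u_{\eta}$, $T_{\xi\xi} = u_{\eta\eta}$.
Then $T_t + 2T_{\xi} = u_{\sigma}$: the advection term cancels and the PDE becomes the heat equation $u_{\sigma} = 2u_{\eta\eta}$ on $\eta \in \mathbb{R}$.
Initial data: $u(\eta,0) = T(\eta,0) = 3 \sin(\eta) - 3 \sin(2 \eta) - \sin(4 \eta)$.
On $\eta \in \mathbb{R}$ each mode satisfies $(\sin(n\eta))'' = -n^2 \sin(n\eta)$, so $e^{-2n^2\sigma} \sin(n\eta)$ solves the heat equation; by superposition $u(\eta,\sigma) = \sum c_n e^{-2n^2\sigma} \sin(n\eta)$.
Reading off the coefficients: $c_1=3, c_2=-3, c_4=-1$, so $u(\eta,\sigma) = 3 e^{-2 \sigma} \sin(\eta) - 3 e^{-8 \sigma} \sin(2 \eta) - e^{-32 \sigma} \sin(4 \eta)$.
Substituting back $\eta = \xi - 2t$, $\sigma = t$: $T(\xi,t) = u(\xi - 2t, t)$.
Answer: $T(\xi, t) = 3 e^{-2 t} \sin(\xi - 2 t) - 3 e^{-8 t} \sin(2 \xi - 4 t) -  e^{-32 t} \sin(4 \xi - 8 t)$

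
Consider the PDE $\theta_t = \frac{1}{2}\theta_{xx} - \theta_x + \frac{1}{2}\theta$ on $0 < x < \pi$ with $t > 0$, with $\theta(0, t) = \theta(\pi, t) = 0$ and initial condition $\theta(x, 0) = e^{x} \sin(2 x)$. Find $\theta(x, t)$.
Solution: Substitute $\theta = e^{x}u$.
Then $\theta_x = e^{x}(u_x + u)$, $\theta_{xx} = e^{x}(u_{xx} + 2u_x + u)$, $\theta_t = e^{x}u_t$; substituting and dividing by $e^{x}$, the lower-order terms cancel: $u_t = \frac{1}{2}u_{xx}$ (standard heat equation).
Data for $u$: $u(x,0) = e^{-x}\theta(x,0) = \sin(2 x)$. The boundary conditions carry over: $u(0,t) = u(\pi,t) = 0$.
Separating variables: $u = \sum c_n e^{-n^2t/2} \sin(nx)$. From $u(x,0) = \sin(2 x)$: $c_2=1$.
So $u(x,t) = e^{-2 t} \sin(2 x)$, and $\theta(x,t) = e^{x}u(x,t)$.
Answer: $\theta(x, t) = e^{-2 t} e^{x} \sin(2 x)$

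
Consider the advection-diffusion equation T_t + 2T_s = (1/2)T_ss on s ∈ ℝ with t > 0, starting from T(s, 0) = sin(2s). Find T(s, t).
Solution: Moving frame: η = s - 2t, σ = t, T = u(η,σ), so T_t = u_σ - 2u_η and T_ss = u_ηη.
Hence T_t + 2T_s = u_σ and the PDE becomes the heat equation u_σ = (1/2)u_ηη on η ∈ ℝ.
Initial data: u(η,0) = T(η,0) = sin(2η). Each mode sin(nη) decays as exp(-n²σ/2) on ℝ, so u(η,σ) = Σ c_n exp(-n²σ/2) sin(nη) with c_2=1: u(η,σ) = exp(-2σ)sin(2η).
Substituting back: T(s,t) = u(s - 2t, t).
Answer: T(s, t) = exp(-2t)sin(2s - 4t)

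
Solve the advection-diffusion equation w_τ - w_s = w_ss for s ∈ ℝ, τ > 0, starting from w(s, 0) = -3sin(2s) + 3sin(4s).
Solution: Change to a moving frame: let η = s + τ, σ = τ and write w(s,τ) = u(η,σ).
By the chain rule w_τ = u_σ + u_η, w_s = u_η, w_ss = u_ηη.
Then w_τ - w_s = u_σ: the advection term cancels and the PDE becomes the heat equation u_σ = u_ηη on η ∈ ℝ.
Initial data: u(η,0) = w(η,0) = -3sin(2η) + 3sin(4η).
On η ∈ ℝ each mode satisfies (sin(nη))″ = -n² sin(nη), so exp(-n²σ) sin(nη) solves the heat equation; by superposition u(η,σ) = Σ c_n exp(-n²σ) sin(nη).
Reading off the coefficients: c_2=-3, c_4=3, so u(η,σ) = -3exp(-4σ)sin(2η) + 3exp(-16σ)sin(4η).
Substituting back η = s + τ, σ = τ: w(s,τ) = u(s + τ, τ).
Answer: w(s, τ) = -3exp(-4τ)sin(2s + 2τ) + 3exp(-16τ)sin(4s + 4τ)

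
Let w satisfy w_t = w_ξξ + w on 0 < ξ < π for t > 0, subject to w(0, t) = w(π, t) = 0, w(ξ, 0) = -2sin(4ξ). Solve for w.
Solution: Substitute w = exp(t)u.
Then w_t = exp(t)(u_t + u), w_ξξ = exp(t)u_ξξ; substituting and dividing by exp(t), the lower-order terms cancel: u_t = u_ξξ (standard heat equation).
Data for u: u(ξ,0) = w(ξ,0) = -2sin(4ξ). The boundary conditions carry over: u(0,t) = u(π,t) = 0.
Separating variables: u = Σ c_n exp(-n²t) sin(nξ). From u(ξ,0) = -2sin(4ξ): c_4=-2.
So u(ξ,t) = -2exp(-16t)sin(4ξ), and w(ξ,t) = exp(t)u(ξ,t).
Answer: w(ξ, t) = -2exp(-15t)sin(4ξ)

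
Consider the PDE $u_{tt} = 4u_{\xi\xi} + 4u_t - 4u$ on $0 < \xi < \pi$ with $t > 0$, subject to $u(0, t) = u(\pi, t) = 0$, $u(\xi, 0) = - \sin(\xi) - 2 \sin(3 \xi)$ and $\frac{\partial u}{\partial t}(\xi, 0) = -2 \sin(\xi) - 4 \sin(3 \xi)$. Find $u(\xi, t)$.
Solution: Substitute $u = e^{2t}w$.
Then $u_t = e^{2t}(w_t + 2w)$, $u_{tt} = e^{2t}(w_{tt} + 4w_t + 4w)$, $u_{\xi\xi} = e^{2t}w_{\xi\xi}$; substituting and dividing by $e^{2t}$, the lower-order terms cancel: $w_{tt} = 4w_{\xi\xi}$ (standard wave equation).
Data for $w$: $w(\xi,0) = u(\xi,0) = - \sin(\xi) - 2 \sin(3 \xi)$; $w_t(\xi,0) = u_t(\xi,0) - 2u(\xi,0) = 0$. The boundary conditions carry over: $w(0,t) = w(\pi,t) = 0$.
Separating variables: $w = \sum [A_n \cos(\omega_n t) + B_n \sin(\omega_n t)] \sin(n\xi)$, $\omega_n = 2n$. From ICs: $A_1=-1, A_3=-2$.
So $w(\xi,t) = - \sin(\xi) \cos(2 t) - 2 \sin(3 \xi) \cos(6 t)$, and $u(\xi,t) = e^{2t}w(\xi,t)$.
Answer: $u(\xi, t) = - e^{2 t} \sin(\xi) \cos(2 t) - 2 e^{2 t} \sin(3 \xi) \cos(6 t)$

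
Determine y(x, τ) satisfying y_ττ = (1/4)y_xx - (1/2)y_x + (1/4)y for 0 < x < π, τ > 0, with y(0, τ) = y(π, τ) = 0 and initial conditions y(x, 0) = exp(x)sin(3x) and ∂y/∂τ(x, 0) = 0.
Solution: Substitute y = exp(x)u.
Then y_x = exp(x)(u_x + u), y_xx = exp(x)(u_xx + 2u_x + u), y_ττ = exp(x)u_ττ; substituting and dividing by exp(x), the lower-order terms cancel: u_ττ = (1/4)u_xx (standard wave equation).
Data for u: u(x,0) = exp(-x)y(x,0) = sin(3x); u_τ(x,0) = exp(-x)y_τ(x,0) = 0. The boundary conditions carry over: u(0,τ) = u(π,τ) = 0.
Separating variables: u = Σ [A_n cos(ω_n τ) + B_n sin(ω_n τ)] sin(nx), ω_n = n/2. From ICs: A_3=1.
So u(x,τ) = sin(3x)cos(3τ/2), and y(x,τ) = exp(x)u(x,τ).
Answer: y(x, τ) = exp(x)sin(3x)cos(3τ/2)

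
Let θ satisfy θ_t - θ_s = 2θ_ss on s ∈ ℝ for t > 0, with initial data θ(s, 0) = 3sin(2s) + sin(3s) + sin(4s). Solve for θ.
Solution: Change to a moving frame: let η = s + t, σ = t and write θ(s,t) = u(η,σ).
By the chain rule θ_t = u_σ + u_η, θ_s = u_η, θ_ss = u_ηη.
Then θ_t - θ_s = u_σ: the advection term cancels and the PDE becomes the heat equation u_σ = 2u_ηη on η ∈ ℝ.
Initial data: u(η,0) = θ(η,0) = 3sin(2η) + sin(3η) + sin(4η).
On η ∈ ℝ each mode satisfies (sin(nη))″ = -n² sin(nη), so exp(-2n²σ) sin(nη) solves the heat equation; by superposition u(η,σ) = Σ c_n exp(-2n²σ) sin(nη).
Reading off the coefficients: c_2=3, c_3=1, c_4=1, so u(η,σ) = 3exp(-8σ)sin(2η) + exp(-18σ)sin(3η) + exp(-32σ)sin(4η).
Substituting back η = s + t, σ = t: θ(s,t) = u(s + t, t).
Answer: θ(s, t) = 3exp(-8t)sin(2s + 2t) + exp(-18t)sin(3s + 3t) + exp(-32t)sin(4s + 4t)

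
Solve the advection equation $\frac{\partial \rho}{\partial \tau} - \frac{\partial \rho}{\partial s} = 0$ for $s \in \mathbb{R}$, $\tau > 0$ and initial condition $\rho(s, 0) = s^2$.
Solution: By method of characteristics (waves move left with speed 1):
Along characteristics $s + \tau =$ const, $\rho$ is constant, so $\rho(s,\tau) = f(s + \tau)$ with $f = \rho( \cdot , 0)$.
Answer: $\rho(s, \tau) = \tau^2 + 2 \tau s + s^2$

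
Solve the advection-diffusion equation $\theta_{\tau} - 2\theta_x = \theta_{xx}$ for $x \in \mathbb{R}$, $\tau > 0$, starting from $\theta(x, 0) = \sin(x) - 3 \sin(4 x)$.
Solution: Change to a moving frame: let $\eta = x + 2\tau$, $\sigma = \tau$ and write $\theta(x,\tau) = u(\eta,\sigma)$.
By the chain rule $\theta_{\tau} = u_{\sigma} + 2u_{\eta}$, $\theta_x = u_{\eta}$, $\theta_{xx} = u_{\eta\eta}$.
Then $\theta_{\tau} - 2\theta_x = u_{\sigma}$: the advection term cancels and the PDE becomes the heat equation $u_{\sigma} = u_{\eta\eta}$ on $\eta \in \mathbb{R}$.
Initial data: $u(\eta,0) = \theta(\eta,0) = \sin(\eta) - 3 \sin(4 \eta)$.
On $\eta \in \mathbb{R}$ each mode satisfies $(\sin(n\eta))'' = -n^2 \sin(n\eta)$, so $e^{-n^2\sigma} \sin(n\eta)$ solves the heat equation; by superposition $u(\eta,\sigma) = \sum c_n e^{-n^2\sigma} \sin(n\eta)$.
Reading off the coefficients: $c_1=1, c_4=-3$, so $u(\eta,\sigma) = e^{-\sigma} \sin(\eta) - 3 e^{-16 \sigma} \sin(4 \eta)$.
Substituting back $\eta = x + 2\tau$, $\sigma = \tau$: $\theta(x,\tau) = u(x + 2\tau, \tau)$.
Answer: $\theta(x, \tau) = e^{-\tau} \sin(2 \tau + x) - 3 e^{-16 \tau} \sin(8 \tau + 4 x)$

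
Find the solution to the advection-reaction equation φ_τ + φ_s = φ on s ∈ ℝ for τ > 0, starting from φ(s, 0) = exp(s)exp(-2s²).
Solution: Substitute φ = exp(s)u, i.e. u = exp(-s)φ.
By the product rule, φ_s = exp(s)(u_s + u), φ_τ = exp(s)u_τ.
Substituting into the PDE and dividing by exp(s): u_τ + (u_s + u) = u.
The lower-order terms cancel, leaving the standard advection equation u_τ + u_s = 0.
Initial data for u: u(s,0) = exp(-s)φ(s,0) = exp(-2s²).
Solve for u:
  By method of characteristics (waves move right with speed 1):
  Along characteristics s - τ = const, u is constant, so u(s,τ) = f(s - τ) with f = u(·, 0).
Hence u(s,τ) = exp(-2(s - τ)²).
Transform back: φ(s,τ) = exp(s)u(s,τ).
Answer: φ(s, τ) = exp(s)exp(-2(s - τ)²)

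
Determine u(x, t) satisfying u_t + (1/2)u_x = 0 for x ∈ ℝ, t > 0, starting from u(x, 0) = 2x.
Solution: By method of characteristics (waves move right with speed 1/2):
Along characteristics x - (1/2)t = const, u is constant, so u(x,t) = f(x - (1/2)t) with f = u(·, 0).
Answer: u(x, t) = -t + 2x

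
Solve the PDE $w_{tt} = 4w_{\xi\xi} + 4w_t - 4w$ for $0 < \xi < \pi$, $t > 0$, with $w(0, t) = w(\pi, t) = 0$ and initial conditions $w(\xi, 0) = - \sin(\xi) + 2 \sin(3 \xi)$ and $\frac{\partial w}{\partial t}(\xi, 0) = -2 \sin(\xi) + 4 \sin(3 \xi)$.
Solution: Substitute $w = e^{2t}u$, i.e. $u = e^{-2t}w$.
By the product rule, $w_t = e^{2t}(u_t + 2u)$, $w_{tt} = e^{2t}(u_{tt} + 4u_t + 4u)$, $w_{\xi\xi} = e^{2t}u_{\xi\xi}$.
Substituting into the PDE and dividing by $e^{2t}$: $u_{tt} + 4u_t + 4u = 4u_{\xi\xi} + 4(u_t + 2u) - 4u$.
The lower-order terms cancel, leaving the standard wave equation $u_{tt} = 4u_{\xi\xi}$.
Initial data for $u$: $u(\xi,0) = w(\xi,0) = - \sin(\xi) + 2 \sin(3 \xi)$; $u_t(\xi,0) = w_t(\xi,0) - 2w(\xi,0) = 0$. The boundary conditions carry over: $u(0,t) = u(\pi,t) = 0$.
Solve for $u$:
  Using separation of variables $u = X(\xi)T(t)$:
  Eigenfunctions: $\sin(n\xi)$, $n = 1, 2, 3, \ldots$
  General solution: $u(\xi, t) = \sum [A_n \cos(2n t) + B_n \sin(2n t)] \sin(n\xi)$
  From $u(\xi,0) = - \sin(\xi) + 2 \sin(3 \xi)$: $A_1=-1, A_3=2$. From $u_t(\xi,0) = 0$: all $B_n = 0$.
Hence $u(\xi,t) = - \sin(\xi) \cos(2 t) + 2 \sin(3 \xi) \cos(6 t)$.
Transform back: $w(\xi,t) = e^{2t}u(\xi,t)$.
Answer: $w(\xi, t) = - e^{2 t} \sin(\xi) \cos(2 t) + 2 e^{2 t} \sin(3 \xi) \cos(6 t)$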